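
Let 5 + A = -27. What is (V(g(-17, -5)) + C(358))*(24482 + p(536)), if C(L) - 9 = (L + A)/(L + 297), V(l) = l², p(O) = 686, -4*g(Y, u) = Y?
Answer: 454331163/655 ≈ 6.9364e+5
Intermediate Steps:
A = -32 (A = -5 - 27 = -32)
g(Y, u) = -Y/4
C(L) = 9 + (-32 + L)/(297 + L) (C(L) = 9 + (L - 32)/(L + 297) = 9 + (-32 + L)/(297 + L))
(V(g(-17, -5)) + C(358))*(24482 + p(536)) = ((-¼*(-17))² + (2641 + 10*358)/(297 + 358))*(24482 + 686) = ((17/4)² + (2641 + 3580)/655)*25168 = (289/16 + (1/655)*6221)*25168 = (289/16 + 6221/655)*25168 = (288831/10480)*25168 = 454331163/655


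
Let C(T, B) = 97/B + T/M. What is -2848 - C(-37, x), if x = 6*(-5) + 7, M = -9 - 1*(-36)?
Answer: -1765138/621 ≈ -2842.4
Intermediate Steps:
M = 27 (M = -9 + 36 = 27)
x = -23 (x = -30 + 7 = -23)
C(T, B) = 97/B + T/27
-2848 - C(-37, x) = -2848 - (97/(-23) + (1/27)*(-37)) = -2848 - (97*(-1/23) - 37/27) = -2848 - (-97/23 - 37/27) = -2848 - 1*(-3470/621) = -2848 + 3470/621 = -1765138/621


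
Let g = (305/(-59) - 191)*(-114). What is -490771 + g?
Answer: -27636053/59 ≈ -4.6841e+5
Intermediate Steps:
g = 1319436/59 (g = (305*(-1/59) - 191)*(-114) = (-305/59 - 191)*(-114) = -11574/59*(-114) = 1319436/59 ≈ 22363.)
-490771 + g = -490771 + 1319436/59 = -27636053/59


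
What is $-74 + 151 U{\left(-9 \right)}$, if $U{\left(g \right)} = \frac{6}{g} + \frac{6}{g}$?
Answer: $- \frac{826}{3} \approx -275.33$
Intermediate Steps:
$U{\left(g \right)} = \frac{12}{g}$
$-74 + 151 U{\left(-9 \right)} = -74 + 151 \frac{12}{-9} = -74 + 151 \cdot 12 \left(- \frac{1}{9}\right) = -74 + 151 \left(- \frac{4}{3}\right) = -74 - \frac{604}{3} = - \frac{826}{3}$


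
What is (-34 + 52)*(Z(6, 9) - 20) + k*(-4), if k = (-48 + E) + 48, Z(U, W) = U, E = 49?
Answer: -448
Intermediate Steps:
k = 49 (k = (-48 + 49) + 48 = 1 + 48 = 49)
(-34 + 52)*(Z(6, 9) - 20) + k*(-4) = (-34 + 52)*(6 - 20) + 49*(-4) = 18*(-14) - 196 = -252 - 196 = -448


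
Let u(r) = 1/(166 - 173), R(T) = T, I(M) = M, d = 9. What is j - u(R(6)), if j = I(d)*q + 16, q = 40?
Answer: 2633/7 ≈ 376.14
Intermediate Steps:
u(r) = -⅐ (u(r) = 1/(-7) = -⅐)
j = 376 (j = 9*40 + 16 = 360 + 16 = 376)
j - u(R(6)) = 376 - 1*(-⅐) = 376 + ⅐ = 2633/7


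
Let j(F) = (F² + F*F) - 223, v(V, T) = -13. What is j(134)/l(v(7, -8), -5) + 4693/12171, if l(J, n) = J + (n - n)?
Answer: -434309810/158223 ≈ -2744.9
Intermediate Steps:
l(J, n) = J (l(J, n) = J + 0 = J)
j(F) = -223 + 2*F² (j(F) = (F² + F²) - 223 = 2*F² - 223 = -223 + 2*F²)
j(134)/l(v(7, -8), -5) + 4693/12171 = (-223 + 2*134²)/(-13) + 4693/12171 = (-223 + 2*17956)*(-1/13) + 4693*(1/12171) = (-223 + 35912)*(-1/13) + 4693/12171 = 35689*(-1/13) + 4693/12171 = -35689/13 + 4693/12171 = -434309810/158223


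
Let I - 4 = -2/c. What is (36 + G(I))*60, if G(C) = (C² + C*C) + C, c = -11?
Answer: 545640/121 ≈ 4509.4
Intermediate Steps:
I = 46/11 (I = 4 - 2/(-11) = 4 - 2*(-1/11) = 4 + 2/11 = 46/11 ≈ 4.1818)
G(C) = C + 2*C² (G(C) = (C² + C²) + C = 2*C² + C = C + 2*C²)
(36 + G(I))*60 = (36 + 46*(1 + 2*(46/11))/11)*60 = (36 + 46*(1 + 92/11)/11)*60 = (36 + (46/11)*(103/11))*60 = (36 + 4738/121)*60 = (9094/121)*60 = 545640/121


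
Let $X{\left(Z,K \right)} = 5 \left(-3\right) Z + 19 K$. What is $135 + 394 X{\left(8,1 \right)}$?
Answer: $-39659$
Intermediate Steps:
$X{\left(Z,K \right)} = - 15 Z + 19 K$
$135 + 394 X{\left(8,1 \right)} = 135 + 394 \left(\left(-15\right) 8 + 19 \cdot 1\right) = 135 + 394 \left(-120 + 19\right) = 135 + 394 \left(-101\right) = 135 - 39794 = -39659$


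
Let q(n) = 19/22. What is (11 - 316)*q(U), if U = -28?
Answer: -5795/22 ≈ -263.41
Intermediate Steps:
q(n) = 19/22 (q(n) = 19*(1/22) = 19/22)
(11 - 316)*q(U) = (11 - 316)*(19/22) = -305*19/22 = -5795/22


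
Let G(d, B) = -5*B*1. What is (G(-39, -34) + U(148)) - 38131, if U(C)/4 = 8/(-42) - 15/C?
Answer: -29496604/777 ≈ -37962.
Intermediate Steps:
U(C) = -16/21 - 60/C (U(C) = 4*(8/(-42) - 15/C) = 4*(8*(-1/42) - 15/C) = 4*(-4/21 - 15/C) = -16/21 - 60/C)
G(d, B) = -5*B
(G(-39, -34) + U(148)) - 38131 = (-5*(-34) + (-16/21 - 60/148)) - 38131 = (170 + (-16/21 - 60*1/148)) - 38131 = (170 + (-16/21 - 15/37)) - 38131 = (170 - 907/777) - 38131 = 131183/777 - 38131 = -29496604/777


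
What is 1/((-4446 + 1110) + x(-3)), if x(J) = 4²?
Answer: -1/3320 ≈ -0.00030120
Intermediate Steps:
x(J) = 16
1/((-4446 + 1110) + x(-3)) = 1/((-4446 + 1110) + 16) = 1/(-3336 + 16) = 1/(-3320) = -1/3320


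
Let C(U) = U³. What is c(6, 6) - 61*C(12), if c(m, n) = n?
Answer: -105402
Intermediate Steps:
c(6, 6) - 61*C(12) = 6 - 61*12³ = 6 - 61*1728 = 6 - 105408 = -105402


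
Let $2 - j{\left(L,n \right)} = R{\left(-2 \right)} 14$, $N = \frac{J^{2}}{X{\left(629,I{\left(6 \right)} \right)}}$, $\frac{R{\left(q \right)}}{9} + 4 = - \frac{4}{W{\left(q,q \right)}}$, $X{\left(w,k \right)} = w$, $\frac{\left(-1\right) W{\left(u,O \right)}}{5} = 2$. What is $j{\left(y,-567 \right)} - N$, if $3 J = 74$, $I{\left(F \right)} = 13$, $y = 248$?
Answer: $\frac{347794}{765} \approx 454.63$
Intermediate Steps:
$W{\left(u,O \right)} = -10$ ($W{\left(u,O \right)} = \left(-5\right) 2 = -10$)
$R{\left(q \right)} = - \frac{162}{5}$ ($R{\left(q \right)} = -36 + 9 \left(- \frac{4}{-10}\right) = -36 + 9 \left(\left(-4\right) \left(- \frac{1}{10}\right)\right) = -36 + 9 \cdot \frac{2}{5} = -36 + \frac{18}{5} = - \frac{162}{5}$)
$J = \frac{74}{3}$ ($J = \frac{1}{3} \cdot 74 = \frac{74}{3} \approx 24.667$)
$N = \frac{148}{153}$ ($N = \frac{\left(\frac{74}{3}\right)^{2}}{629} = \frac{5476}{9} \cdot \frac{1}{629} = \frac{148}{153} \approx 0.96732$)
$j{\left(L,n \right)} = \frac{2278}{5}$ ($j{\left(L,n \right)} = 2 - \left(- \frac{162}{5}\right) 14 = 2 - - \frac{2268}{5} = 2 + \frac{2268}{5} = \frac{2278}{5}$)
$j{\left(y,-567 \right)} - N = \frac{2278}{5} - \frac{148}{153} = \frac{347794}{765}$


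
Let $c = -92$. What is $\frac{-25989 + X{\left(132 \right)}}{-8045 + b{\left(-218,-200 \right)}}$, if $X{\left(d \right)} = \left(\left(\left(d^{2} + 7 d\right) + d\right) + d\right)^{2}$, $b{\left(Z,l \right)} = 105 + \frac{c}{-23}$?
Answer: $- \frac{346380555}{7936} \approx -43647.0$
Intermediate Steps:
$b{\left(Z,l \right)} = 109$ ($b{\left(Z,l \right)} = 105 - \frac{92}{-23} = 105 - -4 = 105 + 4 = 109$)
$X{\left(d \right)} = \left(d^{2} + 9 d\right)^{2}$ ($X{\left(d \right)} = \left(\left(d^{2} + 8 d\right) + d\right)^{2} = \left(d^{2} + 9 d\right)^{2}$)
$\frac{-25989 + X{\left(132 \right)}}{-8045 + b{\left(-218,-200 \right)}} = \frac{-25989 + 132^{2} \left(9 + 132\right)^{2}}{-8045 + 109} = \frac{-25989 + 17424 \cdot 141^{2}}{-7936} = \left(-25989 + 17424 \cdot 19881\right) \left(- \frac{1}{7936}\right) = \left(-25989 + 346406544\right) \left(- \frac{1}{7936}\right) = 346380555 \left(- \frac{1}{7936}\right) = - \frac{346380555}{7936}$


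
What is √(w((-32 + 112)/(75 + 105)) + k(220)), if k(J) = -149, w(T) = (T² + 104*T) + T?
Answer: I*√8273/9 ≈ 10.106*I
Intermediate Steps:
w(T) = T² + 105*T
√(w((-32 + 112)/(75 + 105)) + k(220)) = √(((-32 + 112)/(75 + 105))*(105 + (-32 + 112)/(75 + 105)) - 149) = √((80/180)*(105 + 80/180) - 149) = √((80*(1/180))*(105 + 80*(1/180)) - 149) = √(4*(105 + 4/9)/9 - 149) = √((4/9)*(949/9) - 149) = √(3796/81 - 149) = √(-8273/81) = I*√8273/9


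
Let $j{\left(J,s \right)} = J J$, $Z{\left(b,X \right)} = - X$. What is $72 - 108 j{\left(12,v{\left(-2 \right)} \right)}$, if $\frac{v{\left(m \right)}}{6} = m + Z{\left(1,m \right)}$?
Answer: $-15480$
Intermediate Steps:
$v{\left(m \right)} = 0$ ($v{\left(m \right)} = 6 \left(m - m\right) = 6 \cdot 0 = 0$)
$j{\left(J,s \right)} = J^{2}$
$72 - 108 j{\left(12,v{\left(-2 \right)} \right)} = 72 - 108 \cdot 12^{2} = 72 - 15552 = -15480$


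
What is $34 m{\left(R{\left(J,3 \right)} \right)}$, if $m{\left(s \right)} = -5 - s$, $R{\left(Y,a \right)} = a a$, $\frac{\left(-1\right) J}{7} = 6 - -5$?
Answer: $-476$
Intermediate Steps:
$J = -77$ ($J = - 7 \left(6 - -5\right) = - 7 \left(6 + 5\right) = \left(-7\right) 11 = -77$)
$R{\left(Y,a \right)} = a^{2}$
$34 m{\left(R{\left(J,3 \right)} \right)} = 34 \left(-5 - 3^{2}\right) = 34 \left(-5 - 9\right) = 34 \left(-14\right) = -476$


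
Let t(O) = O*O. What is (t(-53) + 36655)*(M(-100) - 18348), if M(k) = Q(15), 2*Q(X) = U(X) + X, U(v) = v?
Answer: -723493512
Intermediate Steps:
Q(X) = X (Q(X) = (X + X)/2 = (2*X)/2 = X)
M(k) = 15
t(O) = O²
(t(-53) + 36655)*(M(-100) - 18348) = ((-53)² + 36655)*(15 - 18348) = (2809 + 36655)*(-18333) = 39464*(-18333) = -723493512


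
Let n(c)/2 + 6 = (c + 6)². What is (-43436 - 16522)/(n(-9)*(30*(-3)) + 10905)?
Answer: -19986/3455 ≈ -5.7847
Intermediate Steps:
n(c) = -12 + 2*(6 + c)² (n(c) = -12 + 2*(c + 6)² = -12 + 2*(6 + c)²)
(-43436 - 16522)/(n(-9)*(30*(-3)) + 10905) = (-43436 - 16522)/((-12 + 2*(6 - 9)²)*(30*(-3)) + 10905) = -59958/((-12 + 2*(-3)²)*(-90) + 10905) = -59958/((-12 + 2*9)*(-90) + 10905) = -59958/((-12 + 18)*(-90) + 10905) = -59958/(6*(-90) + 10905) = -59958/(-540 + 10905) = -59958/10365 = -59958*1/10365 = -19986/3455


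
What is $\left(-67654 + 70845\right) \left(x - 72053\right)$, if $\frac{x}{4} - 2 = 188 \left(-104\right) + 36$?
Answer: $-478997819$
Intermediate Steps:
$x = -78056$ ($x = 8 + 4 \left(188 \left(-104\right) + 36\right) = 8 + 4 \left(-19552 + 36\right) = 8 + 4 \left(-19516\right) = 8 - 78064 = -78056$)
$\left(-67654 + 70845\right) \left(x - 72053\right) = \left(-67654 + 70845\right) \left(-78056 - 72053\right) = 3191 \left(-150109\right) = -478997819$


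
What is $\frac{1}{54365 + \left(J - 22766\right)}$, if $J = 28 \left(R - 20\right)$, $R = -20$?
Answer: $\frac{1}{30479} \approx 3.2809 \cdot 10^{-5}$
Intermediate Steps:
$J = -1120$ ($J = 28 \left(-20 - 20\right) = 28 \left(-40\right) = -1120$)
$\frac{1}{54365 + \left(J - 22766\right)} = \frac{1}{54365 - 23886} = \frac{1}{30479}$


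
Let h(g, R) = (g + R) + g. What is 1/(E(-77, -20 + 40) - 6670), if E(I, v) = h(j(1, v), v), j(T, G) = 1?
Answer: -1/6648 ≈ -0.00015042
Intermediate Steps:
h(g, R) = R + 2*g (h(g, R) = (R + g) + g = R + 2*g)
E(I, v) = 2 + v (E(I, v) = v + 2*1 = v + 2 = 2 + v)
1/(E(-77, -20 + 40) - 6670) = 1/((2 + (-20 + 40)) - 6670) = 1/((2 + 20) - 6670) = 1/(22 - 6670) = 1/(-6648) = -1/6648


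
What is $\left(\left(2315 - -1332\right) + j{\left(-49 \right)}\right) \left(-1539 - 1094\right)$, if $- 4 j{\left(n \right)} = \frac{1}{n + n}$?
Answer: $- \frac{3764202625}{392} \approx -9.6026 \cdot 10^{6}$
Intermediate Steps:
$j{\left(n \right)} = - \frac{1}{8 n}$ ($j{\left(n \right)} = - \frac{1}{4 \left(n + n\right)} = - \frac{1}{4 \cdot 2 n} = - \frac{\frac{1}{2} \frac{1}{n}}{4} = - \frac{1}{8 n}$)
$\left(\left(2315 - -1332\right) + j{\left(-49 \right)}\right) \left(-1539 - 1094\right) = \left(\left(2315 - -1332\right) - \frac{1}{8 \left(-49\right)}\right) \left(-1539 - 1094\right) = \left(\left(2315 + 1332\right) - - \frac{1}{392}\right) \left(-2633\right) = \left(3647 + \frac{1}{392}\right) \left(-2633\right) = \frac{1429625}{392} \left(-2633\right) = - \frac{3764202625}{392}$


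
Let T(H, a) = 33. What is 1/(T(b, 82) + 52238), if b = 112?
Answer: 1/52271 ≈ 1.9131e-5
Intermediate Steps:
1/(T(b, 82) + 52238) = 1/(33 + 52238) = 1/52271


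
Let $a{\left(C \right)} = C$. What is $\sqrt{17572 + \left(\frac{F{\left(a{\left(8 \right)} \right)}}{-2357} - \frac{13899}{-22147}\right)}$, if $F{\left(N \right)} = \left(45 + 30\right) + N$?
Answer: $\frac{3 \sqrt{5320375705258094630}}{52200479} \approx 132.56$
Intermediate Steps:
$F{\left(N \right)} = 75 + N$
$\sqrt{17572 + \left(\frac{F{\left(a{\left(8 \right)} \right)}}{-2357} - \frac{13899}{-22147}\right)} = \sqrt{17572 + \left(\frac{75 + 8}{-2357} - \frac{13899}{-22147}\right)} = \sqrt{17572 + \left(83 \left(- \frac{1}{2357}\right) - - \frac{13899}{22147}\right)} = \sqrt{17572 + \left(- \frac{83}{2357} + \frac{13899}{22147}\right)} = \sqrt{17572 + \frac{30921742}{52200479}} = \sqrt{\frac{917297738730}{52200479}} = \frac{3 \sqrt{5320375705258094630}}{52200479}$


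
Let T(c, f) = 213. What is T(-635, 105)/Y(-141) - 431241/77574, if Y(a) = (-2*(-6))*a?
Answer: -41454613/7291956 ≈ -5.6850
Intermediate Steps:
Y(a) = 12*a
T(-635, 105)/Y(-141) - 431241/77574 = 213/((12*(-141))) - 431241/77574 = 213/(-1692) - 431241*1/77574 = 213*(-1/1692) - 143747/25858 = -71/564 - 143747/25858 = -41454613/7291956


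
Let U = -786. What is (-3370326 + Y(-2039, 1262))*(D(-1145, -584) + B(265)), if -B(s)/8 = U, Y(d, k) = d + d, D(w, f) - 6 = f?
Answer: -19267846840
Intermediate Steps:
D(w, f) = 6 + f
Y(d, k) = 2*d
B(s) = 6288 (B(s) = -8*(-786) = 6288)
(-3370326 + Y(-2039, 1262))*(D(-1145, -584) + B(265)) = (-3370326 + 2*(-2039))*((6 - 584) + 6288) = (-3370326 - 4078)*(-578 + 6288) = -3374404*5710 = -19267846840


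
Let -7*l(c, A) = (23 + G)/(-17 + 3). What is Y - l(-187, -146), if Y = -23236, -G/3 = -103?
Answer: -1138730/49 ≈ -23239.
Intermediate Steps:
G = 309 (G = -3*(-103) = 309)
l(c, A) = 166/49 (l(c, A) = -(23 + 309)/(7*(-17 + 3)) = -332/(7*(-14)) = -332*(-1)/(7*14) = -1/7*(-166/7) = 166/49)
Y - l(-187, -146) = -23236 - 1*166/49 = -23236 - 166/49 = -1138730/49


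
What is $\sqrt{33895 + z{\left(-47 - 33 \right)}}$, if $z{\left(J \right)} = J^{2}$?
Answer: $\sqrt{40295} \approx 200.74$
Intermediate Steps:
$\sqrt{33895 + z{\left(-47 - 33 \right)}} = \sqrt{33895 + \left(-47 - 33\right)^{2}} = \sqrt{33895 + \left(-80\right)^{2}} = \sqrt{33895 + 6400} = \sqrt{40295}$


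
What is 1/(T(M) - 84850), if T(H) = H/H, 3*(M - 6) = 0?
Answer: -1/84849 ≈ -1.1786e-5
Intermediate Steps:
M = 6 (M = 6 + (1/3)*0 = 6 + 0 = 6)
T(H) = 1
1/(T(M) - 84850) = 1/(1 - 84850) = 1/(-84849) = -1/84849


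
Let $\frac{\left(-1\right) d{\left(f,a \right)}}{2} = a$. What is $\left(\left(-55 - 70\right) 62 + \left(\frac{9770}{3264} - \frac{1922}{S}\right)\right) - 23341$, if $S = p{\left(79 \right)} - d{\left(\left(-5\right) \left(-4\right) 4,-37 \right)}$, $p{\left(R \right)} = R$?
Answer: $- \frac{256814839}{8160} \approx -31472.0$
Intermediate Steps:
$d{\left(f,a \right)} = - 2 a$
$S = 5$ ($S = 79 - \left(-2\right) \left(-37\right) = 79 - 74 = 5$)
$\left(\left(-55 - 70\right) 62 + \left(\frac{9770}{3264} - \frac{1922}{S}\right)\right) - 23341 = \left(\left(-55 - 70\right) 62 + \left(\frac{9770}{3264} - \frac{1922}{5}\right)\right) - 23341 = \left(\left(-125\right) 62 + \left(9770 \cdot \frac{1}{3264} - \frac{1922}{5}\right)\right) - 23341 = \left(-7750 + \left(\frac{4885}{1632} - \frac{1922}{5}\right)\right) - 23341 = \left(-7750 - \frac{3112279}{8160}\right) - 23341 = - \frac{66352279}{8160} - 23341 = - \frac{256814839}{8160}$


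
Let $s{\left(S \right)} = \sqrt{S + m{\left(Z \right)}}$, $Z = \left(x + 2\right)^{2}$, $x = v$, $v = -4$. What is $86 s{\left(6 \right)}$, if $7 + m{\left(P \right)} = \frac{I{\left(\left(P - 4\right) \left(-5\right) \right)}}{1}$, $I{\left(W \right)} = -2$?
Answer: $86 i \sqrt{3} \approx 148.96 i$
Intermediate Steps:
$x = -4$
$Z = 4$ ($Z = \left(-4 + 2\right)^{2} = \left(-2\right)^{2} = 4$)
$m{\left(P \right)} = -9$ ($m{\left(P \right)} = -7 - \frac{2}{1} = -7 - 2 = -9$)
$s{\left(S \right)} = \sqrt{-9 + S}$ ($s{\left(S \right)} = \sqrt{S - 9} = \sqrt{-9 + S}$)
$86 s{\left(6 \right)} = 86 \sqrt{-9 + 6} = 86 \sqrt{-3} = 86 i \sqrt{3}$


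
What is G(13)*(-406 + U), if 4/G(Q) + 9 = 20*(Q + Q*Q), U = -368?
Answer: -3096/3631 ≈ -0.85266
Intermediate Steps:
G(Q) = 4/(-9 + 20*Q + 20*Q²) (G(Q) = 4/(-9 + 20*(Q + Q*Q)) = 4/(-9 + 20*(Q + Q²)) = 4/(-9 + (20*Q + 20*Q²)) = 4/(-9 + 20*Q + 20*Q²))
G(13)*(-406 + U) = (4/(-9 + 20*13 + 20*13²))*(-406 - 368) = (4/(-9 + 260 + 20*169))*(-774) = (4/(-9 + 260 + 3380))*(-774) = (4/3631)*(-774) = -3096/3631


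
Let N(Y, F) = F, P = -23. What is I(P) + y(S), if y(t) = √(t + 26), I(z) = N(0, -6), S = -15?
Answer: -6 + √11 ≈ -2.6834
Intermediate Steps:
I(z) = -6
y(t) = √(26 + t)
I(P) + y(S) = -6 + √(26 - 15) = -6 + √11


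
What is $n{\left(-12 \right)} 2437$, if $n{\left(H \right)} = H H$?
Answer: $350928$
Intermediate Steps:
$n{\left(H \right)} = H^{2}$
$n{\left(-12 \right)} 2437 = \left(-12\right)^{2} \cdot 2437 = 144 \cdot 2437 = 350928$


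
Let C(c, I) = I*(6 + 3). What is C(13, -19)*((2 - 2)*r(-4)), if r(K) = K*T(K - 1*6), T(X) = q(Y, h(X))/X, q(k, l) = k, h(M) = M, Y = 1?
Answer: 0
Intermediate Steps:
C(c, I) = 9*I (C(c, I) = I*9 = 9*I)
T(X) = 1/X
r(K) = K/(-6 + K) (r(K) = K/(K - 1*6) = K/(K - 6) = K/(-6 + K))
C(13, -19)*((2 - 2)*r(-4)) = (9*(-19))*((2 - 2)*(-4/(-6 - 4))) = -0*(-4/(-10)) = -0*(-4*(-⅒)) = -0*2/5 = -171*0 = 0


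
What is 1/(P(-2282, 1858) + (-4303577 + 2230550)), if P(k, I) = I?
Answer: -1/2071169 ≈ -4.8282e-7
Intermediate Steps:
1/(P(-2282, 1858) + (-4303577 + 2230550)) = 1/(1858 + (-4303577 + 2230550)) = 1/(1858 - 2073027) = 1/(-2071169) = -1/2071169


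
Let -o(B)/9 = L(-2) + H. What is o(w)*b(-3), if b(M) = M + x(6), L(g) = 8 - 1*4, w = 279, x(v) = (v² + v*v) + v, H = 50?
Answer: -36450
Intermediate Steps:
x(v) = v + 2*v² (x(v) = (v² + v²) + v = 2*v² + v = v + 2*v²)
L(g) = 4 (L(g) = 8 - 4 = 4)
b(M) = 78 + M (b(M) = M + 6*(1 + 2*6) = M + 6*(1 + 12) = M + 6*13 = M + 78 = 78 + M)
o(B) = -486 (o(B) = -9*(4 + 50) = -9*54 = -486)
o(w)*b(-3) = -486*(78 - 3) = -486*75 = -36450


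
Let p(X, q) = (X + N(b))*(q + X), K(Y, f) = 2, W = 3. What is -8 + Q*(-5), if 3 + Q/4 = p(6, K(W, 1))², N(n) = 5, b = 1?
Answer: -154828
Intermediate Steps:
p(X, q) = (5 + X)*(X + q) (p(X, q) = (X + 5)*(q + X) = (5 + X)*(X + q))
Q = 30964 (Q = -12 + 4*(6² + 5*6 + 5*2 + 6*2)² = -12 + 4*(36 + 30 + 10 + 12)² = -12 + 4*88² = -12 + 4*7744 = -12 + 30976 = 30964)
-8 + Q*(-5) = -8 + 30964*(-5) = -8 - 154820 = -154828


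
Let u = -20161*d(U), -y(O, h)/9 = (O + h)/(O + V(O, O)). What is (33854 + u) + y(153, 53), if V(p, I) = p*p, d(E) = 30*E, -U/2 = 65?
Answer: 102968235883/1309 ≈ 7.8662e+7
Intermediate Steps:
U = -130 (U = -2*65 = -130)
V(p, I) = p**2
y(O, h) = -9*(O + h)/(O + O**2)
u = 78627900 (u = -20161*30*(-130) = -20161/(1/(-3900)) = -20161/(-1/3900) = -20161*(-3900) = 78627900)
(33854 + u) + y(153, 53) = (33854 + 78627900) + 9*(-1*153 - 1*53)/(153*(1 + 153)) = 78661754 + 9*(1/153)*(-153 - 53)/154 = 78661754 + 9*(1/153)*(1/154)*(-206) = 78661754 - 103/1309 = 102968235883/1309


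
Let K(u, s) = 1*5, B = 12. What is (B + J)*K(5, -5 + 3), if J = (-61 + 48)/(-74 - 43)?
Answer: 545/9 ≈ 60.556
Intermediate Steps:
K(u, s) = 5
J = 1/9 (J = -13/(-117) = -13*(-1/117) = 1/9 ≈ 0.11111)
(B + J)*K(5, -5 + 3) = (12 + 1/9)*5 = (109/9)*5 = 545/9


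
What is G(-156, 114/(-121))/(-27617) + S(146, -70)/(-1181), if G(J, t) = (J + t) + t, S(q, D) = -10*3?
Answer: 122811534/3946496917 ≈ 0.031119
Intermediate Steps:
S(q, D) = -30
G(J, t) = J + 2*t
G(-156, 114/(-121))/(-27617) + S(146, -70)/(-1181) = (-156 + 2*(114/(-121)))/(-27617) - 30/(-1181) = (-156 + 2*(114*(-1/121)))*(-1/27617) - 30*(-1/1181) = (-156 + 2*(-114/121))*(-1/27617) + 30/1181 = (-156 - 228/121)*(-1/27617) + 30/1181 = -19104/121*(-1/27617) + 30/1181 = 19104/3341657 + 30/1181 = 122811534/3946496917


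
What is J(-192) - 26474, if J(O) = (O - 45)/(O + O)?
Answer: -3388593/128 ≈ -26473.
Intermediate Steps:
J(O) = (-45 + O)/(2*O) (J(O) = (-45 + O)/((2*O)) = (-45 + O)*(1/(2*O)) = (-45 + O)/(2*O))
J(-192) - 26474 = (½)*(-45 - 192)/(-192) - 26474 = (½)*(-1/192)*(-237) - 26474 = 79/128 - 26474 = -3388593/128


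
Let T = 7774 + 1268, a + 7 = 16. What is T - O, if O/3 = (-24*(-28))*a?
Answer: -9102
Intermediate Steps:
a = 9 (a = -7 + 16 = 9)
T = 9042
O = 18144 (O = 3*(-24*(-28)*9) = 3*(672*9) = 3*6048 = 18144)
T - O = 9042 - 1*18144 = 9042 - 18144 = -9102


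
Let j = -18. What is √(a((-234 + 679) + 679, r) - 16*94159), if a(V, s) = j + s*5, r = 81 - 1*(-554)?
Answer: 3*I*√167043 ≈ 1226.1*I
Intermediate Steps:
r = 635 (r = 81 + 554 = 635)
a(V, s) = -18 + 5*s (a(V, s) = -18 + s*5 = -18 + 5*s)
√(a((-234 + 679) + 679, r) - 16*94159) = √((-18 + 5*635) - 16*94159) = √((-18 + 3175) - 1506544) = √(3157 - 1506544) = √(-1503387) = 3*I*√167043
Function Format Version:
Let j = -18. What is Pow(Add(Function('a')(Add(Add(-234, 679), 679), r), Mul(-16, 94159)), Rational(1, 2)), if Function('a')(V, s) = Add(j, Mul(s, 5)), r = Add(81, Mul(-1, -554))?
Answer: Mul(3, I, Pow(167043, Rational(1, 2))) ≈ Mul(1226.1, I)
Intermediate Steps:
r = 635 (r = Add(81, 554) = 635)
Function('a')(V, s) = Add(-18, Mul(5, s)) (Function('a')(V, s) = Add(-18, Mul(s, 5)) = Add(-18, Mul(5, s)))
Pow(Add(Function('a')(Add(Add(-234, 679), 679), r), Mul(-16, 94159)), Rational(1, 2)) = Pow(Add(Add(-18, Mul(5, 635)), Mul(-16, 94159)), Rational(1, 2)) = Pow(Add(Add(-18, 3175), -1506544), Rational(1, 2)) = Pow(Add(3157, -1506544), Rational(1, 2)) = Pow(-1503387, Rational(1, 2)) = Mul(3, I, Pow(167043, Rational(1, 2)))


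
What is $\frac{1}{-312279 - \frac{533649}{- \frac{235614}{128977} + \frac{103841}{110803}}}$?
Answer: $\frac{12713637385}{3656196452079204} \approx 3.4773 \cdot 10^{-6}$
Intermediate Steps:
$\frac{1}{-312279 - \frac{533649}{- \frac{235614}{128977} + \frac{103841}{110803}}} = \frac{1}{-312279 - \frac{533649}{- \frac{12713637385}{14291038531}}} = \frac{1}{-312279 - - \frac{7626398421029619}{12713637385}} = \frac{1}{-312279 + \frac{7626398421029619}{12713637385}} = \frac{1}{\frac{3656196452079204}{12713637385}} = \frac{12713637385}{3656196452079204}$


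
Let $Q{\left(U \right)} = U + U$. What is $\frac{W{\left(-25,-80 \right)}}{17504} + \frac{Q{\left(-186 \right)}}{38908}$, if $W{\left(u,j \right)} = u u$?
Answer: $\frac{4451503}{170261408} \approx 0.026145$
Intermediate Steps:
$W{\left(u,j \right)} = u^{2}$
$Q{\left(U \right)} = 2 U$
$\frac{W{\left(-25,-80 \right)}}{17504} + \frac{Q{\left(-186 \right)}}{38908} = \frac{\left(-25\right)^{2}}{17504} + \frac{2 \left(-186\right)}{38908} = 625 \cdot \frac{1}{17504} - \frac{93}{9727} = \frac{625}{17504} - \frac{93}{9727} = \frac{4451503}{170261408}$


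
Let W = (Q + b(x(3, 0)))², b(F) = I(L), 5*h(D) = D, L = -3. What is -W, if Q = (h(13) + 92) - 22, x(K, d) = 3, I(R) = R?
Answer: -121104/25 ≈ -4844.2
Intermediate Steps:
h(D) = D/5
b(F) = -3
Q = 363/5 (Q = ((⅕)*13 + 92) - 22 = (13/5 + 92) - 22 = 473/5 - 22 = 363/5 ≈ 72.600)
W = 121104/25 (W = (363/5 - 3)² = (348/5)² = 121104/25 ≈ 4844.2)
-W = -1*121104/25 = -121104/25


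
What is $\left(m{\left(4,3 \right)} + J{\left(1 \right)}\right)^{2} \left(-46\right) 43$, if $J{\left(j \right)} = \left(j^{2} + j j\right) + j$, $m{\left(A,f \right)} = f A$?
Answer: $-445050$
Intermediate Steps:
$m{\left(A,f \right)} = A f$
$J{\left(j \right)} = j + 2 j^{2}$ ($J{\left(j \right)} = \left(j^{2} + j^{2}\right) + j = 2 j^{2} + j = j + 2 j^{2}$)
$\left(m{\left(4,3 \right)} + J{\left(1 \right)}\right)^{2} \left(-46\right) 43 = \left(4 \cdot 3 + 1 \left(1 + 2 \cdot 1\right)\right)^{2} \left(-46\right) 43 = \left(12 + 1 \left(1 + 2\right)\right)^{2} \left(-46\right) 43 = \left(12 + 1 \cdot 3\right)^{2} \left(-46\right) 43 = \left(12 + 3\right)^{2} \left(-46\right) 43 = 15^{2} \left(-46\right) 43 = 225 \left(-46\right) 43 = \left(-10350\right) 43 = -445050$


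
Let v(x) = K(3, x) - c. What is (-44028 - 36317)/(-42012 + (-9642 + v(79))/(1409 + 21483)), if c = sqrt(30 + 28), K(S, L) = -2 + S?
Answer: 1768903087473440300/924959879110238967 - 1839257740*sqrt(58)/924959879110238967 ≈ 1.9124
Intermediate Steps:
c = sqrt(58) ≈ 7.6158
v(x) = 1 - sqrt(58) (v(x) = (-2 + 3) - sqrt(58) = 1 - sqrt(58))
(-44028 - 36317)/(-42012 + (-9642 + v(79))/(1409 + 21483)) = (-44028 - 36317)/(-42012 + (-9642 + (1 - sqrt(58)))/(1409 + 21483)) = -80345/(-42012 + (-9641 - sqrt(58))/22892) = -80345/(-42012 + (-9641 - sqrt(58))*(1/22892)) = -80345/(-42012 + (-9641/22892 - sqrt(58)/22892)) = -80345/(-961748345/22892 - sqrt(58)/22892)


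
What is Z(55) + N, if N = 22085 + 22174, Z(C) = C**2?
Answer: 47284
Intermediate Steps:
N = 44259
Z(55) + N = 55**2 + 44259 = 3025 + 44259 = 47284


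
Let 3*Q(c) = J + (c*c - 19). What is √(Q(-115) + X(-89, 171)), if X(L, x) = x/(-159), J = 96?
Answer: 3*√1383565/53 ≈ 66.580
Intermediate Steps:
X(L, x) = -x/159 (X(L, x) = x*(-1/159) = -x/159)
Q(c) = 77/3 + c²/3 (Q(c) = (96 + (c*c - 19))/3 = (96 + (c² - 19))/3 = (96 + (-19 + c²))/3 = (77 + c²)/3 = 77/3 + c²/3)
√(Q(-115) + X(-89, 171)) = √((77/3 + (⅓)*(-115)²) - 1/159*171) = √((77/3 + (⅓)*13225) - 57/53) = √((77/3 + 13225/3) - 57/53) = √(4434 - 57/53) = √(234945/53) = 3*√1383565/53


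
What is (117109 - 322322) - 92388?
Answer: -297601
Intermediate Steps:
(117109 - 322322) - 92388 = -205213 - 92388 = -297601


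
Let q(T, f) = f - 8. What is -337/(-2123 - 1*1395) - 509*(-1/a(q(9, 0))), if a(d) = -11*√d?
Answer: 337/3518 + 509*I*√2/44 ≈ 0.095793 + 16.36*I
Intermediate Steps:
q(T, f) = -8 + f
-337/(-2123 - 1*1395) - 509*(-1/a(q(9, 0))) = -337/(-2123 - 1*1395) - 509*1/(11*√(-8 + 0)) = -337/(-2123 - 1395) - 509*(-I*√2/44) = -337/(-3518) - 509*(-I*√2/44) = -337*(-1/3518) - 509*(-I*√2/44) = 337/3518 - 509*(-I*√2/44) = 337/3518 - (-509)*I*√2/44 = 337/3518 + 509*I*√2/44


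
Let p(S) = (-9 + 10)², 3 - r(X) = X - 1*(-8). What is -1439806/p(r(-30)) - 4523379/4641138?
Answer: -2227447620869/1547046 ≈ -1.4398e+6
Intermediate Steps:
r(X) = -5 - X (r(X) = 3 - (X - 1*(-8)) = 3 - (X + 8) = 3 - (8 + X) = 3 + (-8 - X) = -5 - X)
p(S) = 1 (p(S) = 1² = 1)
-1439806/p(r(-30)) - 4523379/4641138 = -1439806/1 - 4523379/4641138 = -1439806*1 - 4523379*1/4641138 = -1439806 - 1507793/1547046 = -2227447620869/1547046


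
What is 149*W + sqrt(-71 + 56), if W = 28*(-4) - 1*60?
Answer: -25628 + I*sqrt(15) ≈ -25628.0 + 3.873*I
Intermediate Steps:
W = -172 (W = -112 - 60 = -172)
149*W + sqrt(-71 + 56) = 149*(-172) + sqrt(-71 + 56) = -25628 + sqrt(-15) = -25628 + I*sqrt(15)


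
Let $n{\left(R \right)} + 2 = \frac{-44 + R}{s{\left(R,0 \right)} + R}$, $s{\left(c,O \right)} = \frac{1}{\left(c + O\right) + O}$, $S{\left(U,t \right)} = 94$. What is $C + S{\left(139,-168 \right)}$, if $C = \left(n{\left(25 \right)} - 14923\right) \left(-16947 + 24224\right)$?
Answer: $- \frac{67992772581}{626} \approx -1.0861 \cdot 10^{8}$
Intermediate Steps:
$s{\left(c,O \right)} = \frac{1}{c + 2 O}$ ($s{\left(c,O \right)} = \frac{1}{\left(O + c\right) + O} = \frac{1}{c + 2 O}$)
$n{\left(R \right)} = -2 + \frac{-44 + R}{R + \frac{1}{R}}$ ($n{\left(R \right)} = -2 + \frac{-44 + R}{\frac{1}{R + 2 \cdot 0} + R} = -2 + \frac{-44 + R}{\frac{1}{R + 0} + R} = -2 + \frac{-44 + R}{\frac{1}{R} + R} = -2 + \frac{-44 + R}{R + \frac{1}{R}}$)
$C = - \frac{67992831425}{626}$ ($C = \left(\frac{-2 - 25 \left(44 + 25\right)}{1 + 25^{2}} - 14923\right) \left(-16947 + 24224\right) = \left(\frac{-2 - 25 \cdot 69}{1 + 625} - 14923\right) 7277 = \left(\frac{-2 - 1725}{626} - 14923\right) 7277 = \left(\frac{1}{626} \left(-1727\right) - 14923\right) 7277 = \left(- \frac{1727}{626} - 14923\right) 7277 = \left(- \frac{9343525}{626}\right) 7277 = - \frac{67992831425}{626} \approx -1.0861 \cdot 10^{8}$)
$C + S{\left(139,-168 \right)} = - \frac{67992831425}{626} + 94 = - \frac{67992772581}{626}$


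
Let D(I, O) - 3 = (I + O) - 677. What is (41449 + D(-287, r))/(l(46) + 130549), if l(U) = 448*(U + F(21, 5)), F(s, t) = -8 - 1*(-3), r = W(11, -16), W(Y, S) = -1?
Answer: 40487/148917 ≈ 0.27188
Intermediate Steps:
r = -1
F(s, t) = -5 (F(s, t) = -8 + 3 = -5)
D(I, O) = -674 + I + O (D(I, O) = 3 + ((I + O) - 677) = 3 + (-677 + I + O) = -674 + I + O)
l(U) = -2240 + 448*U (l(U) = 448*(U - 5) = 448*(-5 + U) = -2240 + 448*U)
(41449 + D(-287, r))/(l(46) + 130549) = (41449 + (-674 - 287 - 1))/((-2240 + 448*46) + 130549) = (41449 - 962)/((-2240 + 20608) + 130549) = 40487/(18368 + 130549) = 40487/148917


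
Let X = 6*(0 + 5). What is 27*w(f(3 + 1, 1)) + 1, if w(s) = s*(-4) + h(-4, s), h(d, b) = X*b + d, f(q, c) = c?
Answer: 595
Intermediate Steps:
X = 30 (X = 6*5 = 30)
h(d, b) = d + 30*b (h(d, b) = 30*b + d = d + 30*b)
w(s) = -4 + 26*s (w(s) = s*(-4) + (-4 + 30*s) = -4*s + (-4 + 30*s) = -4 + 26*s)
27*w(f(3 + 1, 1)) + 1 = 27*(-4 + 26*1) + 1 = 27*(-4 + 26) + 1 = 27*22 + 1 = 594 + 1 = 595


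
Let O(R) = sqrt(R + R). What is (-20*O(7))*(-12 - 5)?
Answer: 340*sqrt(14) ≈ 1272.2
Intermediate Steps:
O(R) = sqrt(2)*sqrt(R) (O(R) = sqrt(2*R) = sqrt(2)*sqrt(R))
(-20*O(7))*(-12 - 5) = (-20*sqrt(2)*sqrt(7))*(-12 - 5) = -20*sqrt(14)*(-17) = 340*sqrt(14)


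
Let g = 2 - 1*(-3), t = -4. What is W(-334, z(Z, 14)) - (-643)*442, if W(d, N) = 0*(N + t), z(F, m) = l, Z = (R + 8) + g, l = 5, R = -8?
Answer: 284206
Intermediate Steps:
g = 5 (g = 2 + 3 = 5)
Z = 5 (Z = (-8 + 8) + 5 = 0 + 5 = 5)
z(F, m) = 5
W(d, N) = 0 (W(d, N) = 0*(N - 4) = 0*(-4 + N) = 0)
W(-334, z(Z, 14)) - (-643)*442 = 0 - (-643)*442 = 0 - 1*(-284206) = 0 + 284206 = 284206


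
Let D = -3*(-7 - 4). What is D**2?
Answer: 1089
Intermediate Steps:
D = 33 (D = -3*(-11) = 33)
D**2 = 33**2 = 1089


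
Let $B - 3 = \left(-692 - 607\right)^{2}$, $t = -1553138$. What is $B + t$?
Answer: $134266$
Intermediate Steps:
$B = 1687404$ ($B = 3 + \left(-692 - 607\right)^{2} = 3 + \left(-1299\right)^{2} = 3 + 1687401 = 1687404$)
$B + t = 1687404 - 1553138 = 134266$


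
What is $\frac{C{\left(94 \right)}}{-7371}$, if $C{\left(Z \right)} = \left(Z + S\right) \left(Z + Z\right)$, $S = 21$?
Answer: $- \frac{21620}{7371} \approx -2.9331$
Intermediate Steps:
$C{\left(Z \right)} = 2 Z \left(21 + Z\right)$ ($C{\left(Z \right)} = \left(Z + 21\right) \left(Z + Z\right) = \left(21 + Z\right) 2 Z = 2 Z \left(21 + Z\right)$)
$\frac{C{\left(94 \right)}}{-7371} = \frac{2 \cdot 94 \left(21 + 94\right)}{-7371} = 2 \cdot 94 \cdot 115 \left(- \frac{1}{7371}\right) = 21620 \left(- \frac{1}{7371}\right) = - \frac{21620}{7371}$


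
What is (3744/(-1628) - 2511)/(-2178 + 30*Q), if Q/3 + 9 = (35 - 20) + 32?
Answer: -113657/56166 ≈ -2.0236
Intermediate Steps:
Q = 114 (Q = -27 + 3*((35 - 20) + 32) = -27 + 3*(15 + 32) = -27 + 3*47 = -27 + 141 = 114)
(3744/(-1628) - 2511)/(-2178 + 30*Q) = (3744/(-1628) - 2511)/(-2178 + 30*114) = (3744*(-1/1628) - 2511)/(-2178 + 3420) = (-936/407 - 2511)/1242 = -1022913/407*1/1242 = -113657/56166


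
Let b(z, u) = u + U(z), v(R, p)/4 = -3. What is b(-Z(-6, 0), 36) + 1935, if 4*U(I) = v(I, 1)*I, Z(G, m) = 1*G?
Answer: 1953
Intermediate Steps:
v(R, p) = -12 (v(R, p) = 4*(-3) = -12)
Z(G, m) = G
U(I) = -3*I (U(I) = (-12*I)/4 = -3*I)
b(z, u) = u - 3*z
b(-Z(-6, 0), 36) + 1935 = (36 - (-3)*(-6)) + 1935 = (36 - 3*6) + 1935 = (36 - 18) + 1935 = 18 + 1935 = 1953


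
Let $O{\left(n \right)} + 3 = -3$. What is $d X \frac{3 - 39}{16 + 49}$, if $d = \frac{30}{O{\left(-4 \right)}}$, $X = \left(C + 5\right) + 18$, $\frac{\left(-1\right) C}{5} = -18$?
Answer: $\frac{4068}{13} \approx 312.92$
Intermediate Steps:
$C = 90$ ($C = \left(-5\right) \left(-18\right) = 90$)
$O{\left(n \right)} = -6$ ($O{\left(n \right)} = -3 - 3 = -6$)
$X = 113$ ($X = \left(90 + 5\right) + 18 = 95 + 18 = 113$)
$d = -5$ ($d = \frac{30}{-6} = 30 \left(- \frac{1}{6}\right) = -5$)
$d X \frac{3 - 39}{16 + 49} = \left(-5\right) 113 \frac{3 - 39}{16 + 49} = - 565 \left(- \frac{36}{65}\right) = - 565 \left(\left(-36\right) \frac{1}{65}\right) = \left(-565\right) \left(- \frac{36}{65}\right) = \frac{4068}{13}$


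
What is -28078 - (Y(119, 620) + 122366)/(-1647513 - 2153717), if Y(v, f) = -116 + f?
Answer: -10673081307/380123 ≈ -28078.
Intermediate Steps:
-28078 - (Y(119, 620) + 122366)/(-1647513 - 2153717) = -28078 - ((-116 + 620) + 122366)/(-1647513 - 2153717) = -28078 - (504 + 122366)/(-3801230) = -28078 - 122870*(-1)/3801230 = -28078 - 1*(-12287/380123) = -28078 + 12287/380123 = -10673081307/380123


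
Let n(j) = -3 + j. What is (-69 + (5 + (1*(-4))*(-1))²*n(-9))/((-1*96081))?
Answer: 347/32027 ≈ 0.010835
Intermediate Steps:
(-69 + (5 + (1*(-4))*(-1))²*n(-9))/((-1*96081)) = (-69 + (5 + (1*(-4))*(-1))²*(-3 - 9))/((-1*96081)) = (-69 + (5 - 4*(-1))²*(-12))/(-96081) = (-69 + (5 + 4)²*(-12))*(-1/96081) = (-69 + 9²*(-12))*(-1/96081) = (-69 + 81*(-12))*(-1/96081) = (-69 - 972)*(-1/96081) = -1041*(-1/96081) = 347/32027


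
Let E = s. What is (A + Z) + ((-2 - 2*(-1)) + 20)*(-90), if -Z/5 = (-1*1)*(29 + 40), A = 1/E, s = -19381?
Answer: -28199356/19381 ≈ -1455.0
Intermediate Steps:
E = -19381
A = -1/19381 (A = 1/(-19381) = -1/19381 ≈ -5.1597e-5)
Z = 345 (Z = -5*(-1*1)*(29 + 40) = -(-5)*69 = -5*(-69) = 345)
(A + Z) + ((-2 - 2*(-1)) + 20)*(-90) = (-1/19381 + 345) + ((-2 - 2*(-1)) + 20)*(-90) = 6686444/19381 + ((-2 + 2) + 20)*(-90) = 6686444/19381 + (0 + 20)*(-90) = 6686444/19381 + 20*(-90) = 6686444/19381 - 1800 = -28199356/19381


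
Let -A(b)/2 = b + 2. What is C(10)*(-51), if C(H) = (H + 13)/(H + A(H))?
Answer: 1173/14 ≈ 83.786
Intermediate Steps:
A(b) = -4 - 2*b (A(b) = -2*(b + 2) = -2*(2 + b) = -4 - 2*b)
C(H) = (13 + H)/(-4 - H) (C(H) = (H + 13)/(H + (-4 - 2*H)) = (13 + H)/(-4 - H))
C(10)*(-51) = ((13 + 10)/(-4 - 1*10))*(-51) = (23/(-4 - 10))*(-51) = (23/(-14))*(-51) = -1/14*23*(-51) = -23/14*(-51) = 1173/14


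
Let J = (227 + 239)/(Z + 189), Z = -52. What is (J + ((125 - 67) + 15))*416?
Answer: 4354272/137 ≈ 31783.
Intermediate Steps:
J = 466/137 (J = (227 + 239)/(-52 + 189) = 466/137 ≈ 3.4015)
(J + ((125 - 67) + 15))*416 = (466/137 + ((125 - 67) + 15))*416 = (466/137 + (58 + 15))*416 = (466/137 + 73)*416 = (10467/137)*416 = 4354272/137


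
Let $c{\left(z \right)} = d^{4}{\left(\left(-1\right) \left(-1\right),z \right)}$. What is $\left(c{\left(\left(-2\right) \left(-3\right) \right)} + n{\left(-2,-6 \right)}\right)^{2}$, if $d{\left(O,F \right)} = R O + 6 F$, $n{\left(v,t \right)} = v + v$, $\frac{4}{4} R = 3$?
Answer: $5351990752969$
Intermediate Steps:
$R = 3$
$n{\left(v,t \right)} = 2 v$
$d{\left(O,F \right)} = 3 O + 6 F$
$c{\left(z \right)} = \left(3 + 6 z\right)^{4}$ ($c{\left(z \right)} = \left(3 \left(\left(-1\right) \left(-1\right)\right) + 6 z\right)^{4} = \left(3 \cdot 1 + 6 z\right)^{4} = \left(3 + 6 z\right)^{4}$)
$\left(c{\left(\left(-2\right) \left(-3\right) \right)} + n{\left(-2,-6 \right)}\right)^{2} = \left(81 \left(1 + 2 \left(\left(-2\right) \left(-3\right)\right)\right)^{4} + 2 \left(-2\right)\right)^{2} = \left(81 \left(1 + 2 \cdot 6\right)^{4} - 4\right)^{2} = \left(81 \left(1 + 12\right)^{4} - 4\right)^{2} = \left(81 \cdot 13^{4} - 4\right)^{2} = \left(81 \cdot 28561 - 4\right)^{2} = \left(2313441 - 4\right)^{2} = 2313437^{2} = 5351990752969$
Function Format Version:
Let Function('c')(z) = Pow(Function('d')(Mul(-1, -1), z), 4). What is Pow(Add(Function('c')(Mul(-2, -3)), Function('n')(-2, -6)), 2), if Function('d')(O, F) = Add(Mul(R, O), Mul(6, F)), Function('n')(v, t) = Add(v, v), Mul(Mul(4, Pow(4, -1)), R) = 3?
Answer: 5351990752969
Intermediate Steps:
R = 3
Function('n')(v, t) = Mul(2, v)
Function('d')(O, F) = Add(Mul(3, O), Mul(6, F))
Function('c')(z) = Pow(Add(3, Mul(6, z)), 4) (Function('c')(z) = Pow(Add(Mul(3, Mul(-1, -1)), Mul(6, z)), 4) = Pow(Add(Mul(3, 1), Mul(6, z)), 4) = Pow(Add(3, Mul(6, z)), 4))
Pow(Add(Function('c')(Mul(-2, -3)), Function('n')(-2, -6)), 2) = Pow(Add(Mul(81, Pow(Add(1, Mul(2, Mul(-2, -3))), 4)), Mul(2, -2)), 2) = Pow(Add(Mul(81, Pow(Add(1, Mul(2, 6)), 4)), -4), 2) = Pow(Add(Mul(81, Pow(Add(1, 12), 4)), -4), 2) = Pow(Add(Mul(81, Pow(13, 4)), -4), 2) = Pow(Add(Mul(81, 28561), -4), 2) = Pow(Add(2313441, -4), 2) = Pow(2313437, 2) = 5351990752969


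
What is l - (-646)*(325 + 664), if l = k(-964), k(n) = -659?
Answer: 638235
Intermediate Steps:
l = -659
l - (-646)*(325 + 664) = -659 - (-646)*(325 + 664) = -659 - (-646)*989 = -659 - 1*(-638894) = -659 + 638894 = 638235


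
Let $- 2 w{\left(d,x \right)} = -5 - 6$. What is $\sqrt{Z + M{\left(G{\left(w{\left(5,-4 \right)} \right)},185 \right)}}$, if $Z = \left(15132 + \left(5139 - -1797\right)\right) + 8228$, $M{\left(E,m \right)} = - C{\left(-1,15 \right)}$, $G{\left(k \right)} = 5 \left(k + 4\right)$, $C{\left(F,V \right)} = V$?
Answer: $\sqrt{30281} \approx 174.01$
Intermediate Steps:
$w{\left(d,x \right)} = \frac{11}{2}$ ($w{\left(d,x \right)} = - \frac{-5 - 6}{2} = \left(- \frac{1}{2}\right) \left(-11\right) = \frac{11}{2}$)
$G{\left(k \right)} = 20 + 5 k$ ($G{\left(k \right)} = 5 \left(4 + k\right) = 20 + 5 k$)
$M{\left(E,m \right)} = -15$ ($M{\left(E,m \right)} = \left(-1\right) 15 = -15$)
$Z = 30296$ ($Z = \left(15132 + \left(5139 + 1797\right)\right) + 8228 = \left(15132 + 6936\right) + 8228 = 22068 + 8228 = 30296$)
$\sqrt{Z + M{\left(G{\left(w{\left(5,-4 \right)} \right)},185 \right)}} = \sqrt{30296 - 15} = \sqrt{30281}$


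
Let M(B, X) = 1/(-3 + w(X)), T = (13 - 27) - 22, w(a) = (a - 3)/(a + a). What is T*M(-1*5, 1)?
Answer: 9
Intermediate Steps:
w(a) = (-3 + a)/(2*a) (w(a) = (-3 + a)/((2*a)) = (-3 + a)*(1/(2*a)) = (-3 + a)/(2*a))
T = -36 (T = -14 - 22 = -36)
M(B, X) = 1/(-3 + (-3 + X)/(2*X))
T*M(-1*5, 1) = -(-72)/(3 + 5*1) = -(-72)/(3 + 5) = -(-72)/8 = -36*(-¼) = 9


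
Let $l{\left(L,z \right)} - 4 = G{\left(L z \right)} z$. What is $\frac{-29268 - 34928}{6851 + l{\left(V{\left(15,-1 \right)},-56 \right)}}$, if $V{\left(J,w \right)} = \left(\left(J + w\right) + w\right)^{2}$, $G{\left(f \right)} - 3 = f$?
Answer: $- \frac{64196}{536671} \approx -0.11962$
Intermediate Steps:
$G{\left(f \right)} = 3 + f$
$V{\left(J,w \right)} = \left(J + 2 w\right)^{2}$
$l{\left(L,z \right)} = 4 + z \left(3 + L z\right)$ ($l{\left(L,z \right)} = 4 + \left(3 + L z\right) z = 4 + z \left(3 + L z\right)$)
$\frac{-29268 - 34928}{6851 + l{\left(V{\left(15,-1 \right)},-56 \right)}} = \frac{-29268 - 34928}{6851 - \left(-4 + 56 \left(3 + \left(15 + 2 \left(-1\right)\right)^{2} \left(-56\right)\right)\right)} = - \frac{64196}{6851 - \left(-4 + 56 \left(3 + \left(15 - 2\right)^{2} \left(-56\right)\right)\right)} = - \frac{64196}{6851 - \left(-4 + 56 \left(3 + 13^{2} \left(-56\right)\right)\right)} = - \frac{64196}{6851 - \left(-4 + 56 \left(3 + 169 \left(-56\right)\right)\right)} = - \frac{64196}{6851 - \left(-4 + 56 \left(3 - 9464\right)\right)} = - \frac{64196}{6851 + \left(4 - -529816\right)} = - \frac{64196}{6851 + \left(4 + 529816\right)} = - \frac{64196}{6851 + 529820} = - \frac{64196}{536671}$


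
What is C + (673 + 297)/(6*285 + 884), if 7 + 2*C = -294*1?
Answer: -389427/2594 ≈ -150.13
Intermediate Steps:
C = -301/2 (C = -7/2 + (-294*1)/2 = -7/2 + (1/2)*(-294) = -7/2 - 147 = -301/2 ≈ -150.50)
C + (673 + 297)/(6*285 + 884) = -301/2 + (673 + 297)/(6*285 + 884) = -301/2 + 970/(1710 + 884) = -301/2 + 970/2594 = -301/2 + 970*(1/2594) = -301/2 + 485/1297 = -389427/2594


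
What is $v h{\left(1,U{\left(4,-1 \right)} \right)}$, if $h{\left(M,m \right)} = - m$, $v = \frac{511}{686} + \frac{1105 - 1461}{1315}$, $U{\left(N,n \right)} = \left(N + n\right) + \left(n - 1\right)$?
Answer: $- \frac{61107}{128870} \approx -0.47418$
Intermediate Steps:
$U{\left(N,n \right)} = -1 + N + 2 n$ ($U{\left(N,n \right)} = \left(N + n\right) + \left(-1 + n\right) = -1 + N + 2 n$)
$v = \frac{61107}{128870}$ ($v = 511 \cdot \frac{1}{686} - \frac{356}{1315} = \frac{73}{98} - \frac{356}{1315} = \frac{61107}{128870} \approx 0.47418$)
$v h{\left(1,U{\left(4,-1 \right)} \right)} = \frac{61107 \left(- (-1 + 4 + 2 \left(-1\right))\right)}{128870} = \frac{61107 \left(- (-1 + 4 - 2)\right)}{128870} = \frac{61107 \left(\left(-1\right) 1\right)}{128870} = \frac{61107}{128870} \left(-1\right) = - \frac{61107}{128870}$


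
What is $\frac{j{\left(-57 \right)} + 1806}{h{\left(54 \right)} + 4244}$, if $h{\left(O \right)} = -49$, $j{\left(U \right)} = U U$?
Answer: $\frac{1011}{839} \approx 1.205$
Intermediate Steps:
$j{\left(U \right)} = U^{2}$
$\frac{j{\left(-57 \right)} + 1806}{h{\left(54 \right)} + 4244} = \frac{\left(-57\right)^{2} + 1806}{-49 + 4244} = \frac{3249 + 1806}{4195} = 5055 \cdot \frac{1}{4195} = \frac{1011}{839}$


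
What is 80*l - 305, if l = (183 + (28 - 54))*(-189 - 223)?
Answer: -5175025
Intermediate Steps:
l = -64684 (l = (183 - 26)*(-412) = 157*(-412) = -64684)
80*l - 305 = 80*(-64684) - 305 = -5174720 - 305 = -5175025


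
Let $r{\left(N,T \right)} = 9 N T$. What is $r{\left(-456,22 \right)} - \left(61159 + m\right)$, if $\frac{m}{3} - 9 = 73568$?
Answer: $-372178$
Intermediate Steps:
$m = 220731$ ($m = 27 + 3 \cdot 73568 = 27 + 220704 = 220731$)
$r{\left(N,T \right)} = 9 N T$
$r{\left(-456,22 \right)} - \left(61159 + m\right) = 9 \left(-456\right) 22 - \left(61159 + 220731\right) = -90288 - 281890 = -372178$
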